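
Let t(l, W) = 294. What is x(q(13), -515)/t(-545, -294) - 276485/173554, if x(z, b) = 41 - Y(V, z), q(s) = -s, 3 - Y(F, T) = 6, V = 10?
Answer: -36825107/25512438 ≈ -1.4434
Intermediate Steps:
Y(F, T) = -3 (Y(F, T) = 3 - 1*6 = 3 - 6 = -3)
x(z, b) = 44 (x(z, b) = 41 - 1*(-3) = 41 + 3 = 44)
x(q(13), -515)/t(-545, -294) - 276485/173554 = 44/294 - 276485/173554 = 44*(1/294) - 276485*1/173554 = 22/147 - 276485/173554 = -36825107/25512438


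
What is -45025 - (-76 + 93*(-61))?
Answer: -39276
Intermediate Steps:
-45025 - (-76 + 93*(-61)) = -45025 - (-76 - 5673) = -45025 - 1*(-5749) = -45025 + 5749 = -39276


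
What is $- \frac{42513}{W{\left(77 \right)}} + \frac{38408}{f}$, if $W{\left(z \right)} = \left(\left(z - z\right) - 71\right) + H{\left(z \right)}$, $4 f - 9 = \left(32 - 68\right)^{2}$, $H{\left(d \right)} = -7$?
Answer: $\frac{22487587}{33930} \approx 662.76$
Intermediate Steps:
$f = \frac{1305}{4}$ ($f = \frac{9}{4} + \frac{\left(32 - 68\right)^{2}}{4} = \frac{9}{4} + \frac{\left(-36\right)^{2}}{4} = \frac{9}{4} + \frac{1}{4} \cdot 1296 = \frac{9}{4} + 324 = \frac{1305}{4} \approx 326.25$)
$W{\left(z \right)} = -78$ ($W{\left(z \right)} = \left(\left(z - z\right) - 71\right) - 7 = \left(0 - 71\right) - 7 = -71 - 7 = -78$)
$- \frac{42513}{W{\left(77 \right)}} + \frac{38408}{f} = - \frac{42513}{-78} + \frac{38408}{\frac{1305}{4}} = \left(-42513\right) \left(- \frac{1}{78}\right) + 38408 \cdot \frac{4}{1305} = \frac{14171}{26} + \frac{153632}{1305} = \frac{22487587}{33930}$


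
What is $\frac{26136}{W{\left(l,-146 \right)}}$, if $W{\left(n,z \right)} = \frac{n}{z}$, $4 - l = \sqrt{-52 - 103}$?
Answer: $- \frac{1695936}{19} - \frac{423984 i \sqrt{155}}{19} \approx -89260.0 - 2.7782 \cdot 10^{5} i$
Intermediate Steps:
$l = 4 - i \sqrt{155}$ ($l = 4 - \sqrt{-52 - 103} = 4 - \sqrt{-155} = 4 - i \sqrt{155} \approx 4.0 - 12.45 i$)
$\frac{26136}{W{\left(l,-146 \right)}} = \frac{26136}{\left(4 - i \sqrt{155}\right) \frac{1}{-146}} = \frac{26136}{\left(4 - i \sqrt{155}\right) \left(- \frac{1}{146}\right)} = \frac{26136}{- \frac{2}{73} + \frac{i \sqrt{155}}{146}}$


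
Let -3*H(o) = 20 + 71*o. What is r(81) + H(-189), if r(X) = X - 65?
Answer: 13447/3 ≈ 4482.3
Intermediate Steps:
r(X) = -65 + X
H(o) = -20/3 - 71*o/3 (H(o) = -(20 + 71*o)/3 = -20/3 - 71*o/3)
r(81) + H(-189) = (-65 + 81) + (-20/3 - 71/3*(-189)) = 16 + (-20/3 + 4473) = 16 + 13399/3 = 13447/3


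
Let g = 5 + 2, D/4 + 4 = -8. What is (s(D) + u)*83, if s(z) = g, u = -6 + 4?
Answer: 415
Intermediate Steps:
u = -2
D = -48 (D = -16 + 4*(-8) = -16 - 32 = -48)
g = 7
s(z) = 7
(s(D) + u)*83 = (7 - 2)*83 = 5*83 = 415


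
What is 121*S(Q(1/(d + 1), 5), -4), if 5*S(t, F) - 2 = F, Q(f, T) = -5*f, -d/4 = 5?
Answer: -242/5 ≈ -48.400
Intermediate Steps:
d = -20 (d = -4*5 = -20)
S(t, F) = ⅖ + F/5
121*S(Q(1/(d + 1), 5), -4) = 121*(⅖ + (⅕)*(-4)) = 121*(⅖ - ⅘) = 121*(-⅖) = -242/5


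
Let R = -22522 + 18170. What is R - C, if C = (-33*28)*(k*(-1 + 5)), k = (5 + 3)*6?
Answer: 173056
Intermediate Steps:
k = 48 (k = 8*6 = 48)
R = -4352
C = -177408 (C = (-33*28)*(48*(-1 + 5)) = -44352*4 = -924*192 = -177408)
R - C = -4352 - 1*(-177408) = -4352 + 177408 = 173056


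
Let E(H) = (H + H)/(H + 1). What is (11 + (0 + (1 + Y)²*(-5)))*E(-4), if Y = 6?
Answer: -624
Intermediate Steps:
E(H) = 2*H/(1 + H) (E(H) = (2*H)/(1 + H) = 2*H/(1 + H))
(11 + (0 + (1 + Y)²*(-5)))*E(-4) = (11 + (0 + (1 + 6)²*(-5)))*(2*(-4)/(1 - 4)) = (11 + (0 + 7²*(-5)))*(2*(-4)/(-3)) = (11 + (0 + 49*(-5)))*(2*(-4)*(-⅓)) = (11 + (0 - 245))*(8/3) = (11 - 245)*(8/3) = -234*8/3 = -624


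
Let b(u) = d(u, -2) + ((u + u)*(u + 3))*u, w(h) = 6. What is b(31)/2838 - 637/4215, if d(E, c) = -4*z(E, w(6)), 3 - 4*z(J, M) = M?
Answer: 8292323/362490 ≈ 22.876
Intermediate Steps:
z(J, M) = ¾ - M/4
d(E, c) = 3 (d(E, c) = -4*(¾ - ¼*6) = -4*(¾ - 3/2) = -4*(-¾) = 3)
b(u) = 3 + 2*u²*(3 + u) (b(u) = 3 + ((u + u)*(u + 3))*u = 3 + ((2*u)*(3 + u))*u = 3 + (2*u*(3 + u))*u = 3 + 2*u²*(3 + u))
b(31)/2838 - 637/4215 = (3 + 2*31³ + 6*31²)/2838 - 637/4215 = (3 + 2*29791 + 6*961)*(1/2838) - 637*1/4215 = (3 + 59582 + 5766)*(1/2838) - 637/4215 = 65351*(1/2838) - 637/4215 = 5941/258 - 637/4215 = 8292323/362490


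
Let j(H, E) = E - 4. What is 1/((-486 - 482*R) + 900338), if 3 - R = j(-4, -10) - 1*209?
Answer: 1/790920 ≈ 1.2644e-6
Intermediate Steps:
j(H, E) = -4 + E
R = 226 (R = 3 - ((-4 - 10) - 1*209) = 3 - (-14 - 209) = 3 - 1*(-223) = 3 + 223 = 226)
1/((-486 - 482*R) + 900338) = 1/((-486 - 482*226) + 900338) = 1/((-486 - 108932) + 900338) = 1/(-109418 + 900338) = 1/790920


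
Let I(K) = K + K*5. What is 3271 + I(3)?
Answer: 3289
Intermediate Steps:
I(K) = 6*K (I(K) = K + 5*K = 6*K)
3271 + I(3) = 3271 + 6*3 = 3271 + 18 = 3289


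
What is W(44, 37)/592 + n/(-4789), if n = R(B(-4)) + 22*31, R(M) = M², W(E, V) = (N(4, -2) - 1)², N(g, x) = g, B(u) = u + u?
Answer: -398531/2835088 ≈ -0.14057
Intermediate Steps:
B(u) = 2*u
W(E, V) = 9 (W(E, V) = (4 - 1)² = 3² = 9)
n = 746 (n = (2*(-4))² + 22*31 = (-8)² + 682 = 64 + 682 = 746)
W(44, 37)/592 + n/(-4789) = 9/592 + 746/(-4789) = 9*(1/592) + 746*(-1/4789) = 9/592 - 746/4789 = -398531/2835088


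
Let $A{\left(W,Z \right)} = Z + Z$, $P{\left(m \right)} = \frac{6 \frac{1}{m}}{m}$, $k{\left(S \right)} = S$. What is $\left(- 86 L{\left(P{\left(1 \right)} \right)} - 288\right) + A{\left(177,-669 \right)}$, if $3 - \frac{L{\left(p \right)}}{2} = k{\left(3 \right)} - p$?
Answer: $-2658$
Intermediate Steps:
$P{\left(m \right)} = \frac{6}{m^{2}}$
$A{\left(W,Z \right)} = 2 Z$
$L{\left(p \right)} = 2 p$ ($L{\left(p \right)} = 6 - 2 \left(3 - p\right) = 6 + \left(-6 + 2 p\right) = 2 p$)
$\left(- 86 L{\left(P{\left(1 \right)} \right)} - 288\right) + A{\left(177,-669 \right)} = \left(- 86 \cdot 2 \cdot 6 \cdot 1^{-2} - 288\right) + 2 \left(-669\right) = \left(- 86 \cdot 2 \cdot 6 \cdot 1 - 288\right) - 1338 = \left(- 86 \cdot 2 \cdot 6 - 288\right) - 1338 = \left(\left(-86\right) 12 - 288\right) - 1338 = \left(-1032 - 288\right) - 1338 = -1320 - 1338 = -2658$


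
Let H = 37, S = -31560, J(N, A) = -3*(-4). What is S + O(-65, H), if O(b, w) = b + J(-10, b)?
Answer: -31613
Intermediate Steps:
J(N, A) = 12
O(b, w) = 12 + b (O(b, w) = b + 12 = 12 + b)
S + O(-65, H) = -31560 + (12 - 65) = -31560 - 53 = -31613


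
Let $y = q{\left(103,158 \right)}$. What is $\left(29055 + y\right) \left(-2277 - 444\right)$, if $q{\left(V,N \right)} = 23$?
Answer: $-79121238$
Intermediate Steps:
$y = 23$
$\left(29055 + y\right) \left(-2277 - 444\right) = \left(29055 + 23\right) \left(-2277 - 444\right) = 29078 \left(-2721\right) = -79121238$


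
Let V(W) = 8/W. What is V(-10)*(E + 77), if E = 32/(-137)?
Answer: -42068/685 ≈ -61.413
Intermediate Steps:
E = -32/137 (E = 32*(-1/137) = -32/137 ≈ -0.23358)
V(-10)*(E + 77) = (8/(-10))*(-32/137 + 77) = (8*(-⅒))*(10517/137) = -⅘*10517/137 = -42068/685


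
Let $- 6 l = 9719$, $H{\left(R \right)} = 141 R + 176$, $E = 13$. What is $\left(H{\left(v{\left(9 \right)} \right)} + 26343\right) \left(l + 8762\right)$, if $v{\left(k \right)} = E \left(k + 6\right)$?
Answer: $\frac{1157330971}{3} \approx 3.8578 \cdot 10^{8}$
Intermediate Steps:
$v{\left(k \right)} = 78 + 13 k$ ($v{\left(k \right)} = 13 \left(k + 6\right) = 13 \left(6 + k\right) = 78 + 13 k$)
$H{\left(R \right)} = 176 + 141 R$
$l = - \frac{9719}{6}$ ($l = \left(- \frac{1}{6}\right) 9719 = - \frac{9719}{6} \approx -1619.8$)
$\left(H{\left(v{\left(9 \right)} \right)} + 26343\right) \left(l + 8762\right) = \left(\left(176 + 141 \left(78 + 13 \cdot 9\right)\right) + 26343\right) \left(- \frac{9719}{6} + 8762\right) = \left(\left(176 + 141 \left(78 + 117\right)\right) + 26343\right) \frac{42853}{6} = \left(\left(176 + 141 \cdot 195\right) + 26343\right) \frac{42853}{6} = \left(\left(176 + 27495\right) + 26343\right) \frac{42853}{6} = \left(27671 + 26343\right) \frac{42853}{6} = 54014 \cdot \frac{42853}{6} = \frac{1157330971}{3}$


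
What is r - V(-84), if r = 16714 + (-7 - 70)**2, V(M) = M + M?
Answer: 22811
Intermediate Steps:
V(M) = 2*M
r = 22643 (r = 16714 + (-77)**2 = 16714 + 5929 = 22643)
r - V(-84) = 22643 - 2*(-84) = 22643 - 1*(-168) = 22643 + 168 = 22811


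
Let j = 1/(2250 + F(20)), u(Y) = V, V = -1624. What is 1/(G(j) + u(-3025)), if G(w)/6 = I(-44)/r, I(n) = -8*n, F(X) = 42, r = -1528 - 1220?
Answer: -229/372072 ≈ -0.00061547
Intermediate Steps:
r = -2748
u(Y) = -1624
j = 1/2292 (j = 1/(2250 + 42) = 1/2292 ≈ 0.00043630)
G(w) = -176/229 (G(w) = 6*(-8*(-44)/(-2748)) = 6*(352*(-1/2748)) = 6*(-88/687) = -176/229)
1/(G(j) + u(-3025)) = 1/(-176/229 - 1624) = 1/(-372072/229) = -229/372072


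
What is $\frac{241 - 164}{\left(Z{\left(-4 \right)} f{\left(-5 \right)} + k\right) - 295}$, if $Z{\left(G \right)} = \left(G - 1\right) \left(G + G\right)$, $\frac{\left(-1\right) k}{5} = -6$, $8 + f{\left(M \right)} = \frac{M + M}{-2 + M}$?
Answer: $- \frac{539}{3695} \approx -0.14587$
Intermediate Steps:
$f{\left(M \right)} = -8 + \frac{2 M}{-2 + M}$ ($f{\left(M \right)} = -8 + \frac{M + M}{-2 + M} = -8 + \frac{2 M}{-2 + M}$)
$k = 30$ ($k = \left(-5\right) \left(-6\right) = 30$)
$Z{\left(G \right)} = 2 G \left(-1 + G\right)$ ($Z{\left(G \right)} = \left(-1 + G\right) 2 G = 2 G \left(-1 + G\right)$)
$\frac{241 - 164}{\left(Z{\left(-4 \right)} f{\left(-5 \right)} + k\right) - 295} = \frac{241 - 164}{\left(2 \left(-4\right) \left(-1 - 4\right) \frac{2 \left(8 - -15\right)}{-2 - 5} + 30\right) - 295} = \frac{77}{\left(2 \left(-4\right) \left(-5\right) \frac{2 \left(8 + 15\right)}{-7} + 30\right) - 295} = \frac{77}{\left(40 \cdot 2 \left(- \frac{1}{7}\right) 23 + 30\right) - 295} = \frac{77}{\left(40 \left(- \frac{46}{7}\right) + 30\right) - 295} = \frac{77}{\left(- \frac{1840}{7} + 30\right) - 295} = \frac{77}{- \frac{1630}{7} - 295} = \frac{77}{- \frac{3695}{7}} = 77 \left(- \frac{7}{3695}\right) = - \frac{539}{3695}$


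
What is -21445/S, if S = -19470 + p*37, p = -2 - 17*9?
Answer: 4289/5041 ≈ 0.85082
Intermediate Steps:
p = -155 (p = -2 - 153 = -155)
S = -25205 (S = -19470 - 155*37 = -19470 - 5735 = -25205)
-21445/S = -21445/(-25205) = -21445*(-1/25205) = 4289/5041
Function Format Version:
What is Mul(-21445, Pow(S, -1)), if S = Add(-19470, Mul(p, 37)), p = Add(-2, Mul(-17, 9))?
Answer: Rational(4289, 5041) ≈ 0.85082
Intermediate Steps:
p = -155 (p = Add(-2, -153) = -155)
S = -25205 (S = Add(-19470, Mul(-155, 37)) = Add(-19470, -5735) = -25205)
Mul(-21445, Pow(S, -1)) = Mul(-21445, Pow(-25205, -1)) = Mul(-21445, Rational(-1, 25205)) = Rational(4289, 5041)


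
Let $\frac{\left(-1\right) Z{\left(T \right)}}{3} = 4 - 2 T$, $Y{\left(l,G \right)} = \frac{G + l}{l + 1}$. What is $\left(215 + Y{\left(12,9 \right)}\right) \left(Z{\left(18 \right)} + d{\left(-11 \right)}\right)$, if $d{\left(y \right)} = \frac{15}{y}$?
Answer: $\frac{266496}{13} \approx 20500.0$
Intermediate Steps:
$Y{\left(l,G \right)} = \frac{G + l}{1 + l}$
$Z{\left(T \right)} = -12 + 6 T$ ($Z{\left(T \right)} = - 3 \left(4 - 2 T\right) = -12 + 6 T$)
$\left(215 + Y{\left(12,9 \right)}\right) \left(Z{\left(18 \right)} + d{\left(-11 \right)}\right) = \left(215 + \frac{9 + 12}{1 + 12}\right) \left(\left(-12 + 6 \cdot 18\right) + \frac{15}{-11}\right) = \left(215 + \frac{1}{13} \cdot 21\right) \left(\left(-12 + 108\right) + 15 \left(- \frac{1}{11}\right)\right) = \left(215 + \frac{1}{13} \cdot 21\right) \left(96 - \frac{15}{11}\right) = \left(215 + \frac{21}{13}\right) \frac{1041}{11} = \frac{2816}{13} \cdot \frac{1041}{11} = \frac{266496}{13}$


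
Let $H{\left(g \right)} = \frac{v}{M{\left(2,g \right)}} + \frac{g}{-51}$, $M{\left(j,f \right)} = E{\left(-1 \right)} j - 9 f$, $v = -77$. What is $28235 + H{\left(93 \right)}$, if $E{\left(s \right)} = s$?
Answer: $\frac{402691105}{14263} \approx 28233.0$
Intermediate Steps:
$M{\left(j,f \right)} = - j - 9 f$
$H{\left(g \right)} = - \frac{77}{-2 - 9 g} - \frac{g}{51}$ ($H{\left(g \right)} = - \frac{77}{\left(-1\right) 2 - 9 g} + \frac{g}{-51} = - \frac{77}{-2 - 9 g} + g \left(- \frac{1}{51}\right) = - \frac{77}{-2 - 9 g} - \frac{g}{51}$)
$28235 + H{\left(93 \right)} = 28235 + \frac{3927 - 93 \left(2 + 9 \cdot 93\right)}{51 \left(2 + 9 \cdot 93\right)} = 28235 + \frac{3927 - 93 \left(2 + 837\right)}{51 \left(2 + 837\right)} = 28235 + \frac{3927 - 93 \cdot 839}{51 \cdot 839} = 28235 + \frac{1}{51} \cdot \frac{1}{839} \left(3927 - 78027\right) = 28235 + \frac{1}{51} \cdot \frac{1}{839} \left(-74100\right) = 28235 - \frac{24700}{14263} = \frac{402691105}{14263}$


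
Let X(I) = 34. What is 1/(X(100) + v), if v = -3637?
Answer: -1/3603 ≈ -0.00027755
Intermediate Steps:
1/(X(100) + v) = 1/(34 - 3637) = 1/(-3603) = -1/3603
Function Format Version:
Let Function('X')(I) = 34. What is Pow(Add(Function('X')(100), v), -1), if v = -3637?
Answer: Rational(-1, 3603) ≈ -0.00027755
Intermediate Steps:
Pow(Add(Function('X')(100), v), -1) = Pow(Add(34, -3637), -1) = Pow(-3603, -1) = Rational(-1, 3603)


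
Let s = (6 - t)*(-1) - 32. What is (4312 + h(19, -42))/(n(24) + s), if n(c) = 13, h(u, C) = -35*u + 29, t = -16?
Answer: -3676/41 ≈ -89.659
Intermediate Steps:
h(u, C) = 29 - 35*u
s = -54 (s = (6 - 1*(-16))*(-1) - 32 = (6 + 16)*(-1) - 32 = 22*(-1) - 32 = -22 - 32 = -54)
(4312 + h(19, -42))/(n(24) + s) = (4312 + (29 - 35*19))/(13 - 54) = (4312 + (29 - 665))/(-41) = (4312 - 636)*(-1/41) = 3676*(-1/41) = -3676/41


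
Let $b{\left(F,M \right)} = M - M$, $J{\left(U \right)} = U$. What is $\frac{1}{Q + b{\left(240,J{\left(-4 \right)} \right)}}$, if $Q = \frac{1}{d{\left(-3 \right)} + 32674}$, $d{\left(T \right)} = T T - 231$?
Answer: $32452$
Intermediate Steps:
$b{\left(F,M \right)} = 0$
$d{\left(T \right)} = -231 + T^{2}$ ($d{\left(T \right)} = T^{2} - 231 = -231 + T^{2}$)
$Q = \frac{1}{32452}$ ($Q = \frac{1}{\left(-231 + \left(-3\right)^{2}\right) + 32674} = \frac{1}{\left(-231 + 9\right) + 32674} = \frac{1}{-222 + 32674} = \frac{1}{32452} \approx 3.0815 \cdot 10^{-5}$)
$\frac{1}{Q + b{\left(240,J{\left(-4 \right)} \right)}} = \frac{1}{\frac{1}{32452} + 0} = \frac{1}{\frac{1}{32452}} = 32452$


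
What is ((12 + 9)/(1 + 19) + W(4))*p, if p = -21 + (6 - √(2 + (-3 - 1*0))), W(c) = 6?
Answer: -423/4 - 141*I/20 ≈ -105.75 - 7.05*I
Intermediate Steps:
p = -15 - I (p = -21 + (6 - √(2 + (-3 + 0))) = -21 + (6 - √(2 - 3)) = -21 + (6 - √(-1)) = -21 + (6 - I) = -15 - I ≈ -15.0 - 1.0*I)
((12 + 9)/(1 + 19) + W(4))*p = ((12 + 9)/(1 + 19) + 6)*(-15 - I) = (21/20 + 6)*(-15 - I) = 141*(-15 - I)/20 = -423/4 - 141*I/20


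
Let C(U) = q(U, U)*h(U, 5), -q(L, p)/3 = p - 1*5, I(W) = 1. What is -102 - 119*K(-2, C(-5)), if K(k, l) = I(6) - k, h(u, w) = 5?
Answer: -459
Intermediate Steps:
q(L, p) = 15 - 3*p (q(L, p) = -3*(p - 1*5) = -3*(p - 5) = -3*(-5 + p) = 15 - 3*p)
C(U) = 75 - 15*U (C(U) = (15 - 3*U)*5 = 75 - 15*U)
K(k, l) = 1 - k
-102 - 119*K(-2, C(-5)) = -102 - 119*(1 - 1*(-2)) = -102 - 119*(1 + 2) = -102 - 119*3 = -102 - 357 = -459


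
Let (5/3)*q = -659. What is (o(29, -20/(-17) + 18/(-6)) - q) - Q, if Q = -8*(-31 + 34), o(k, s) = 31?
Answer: 2252/5 ≈ 450.40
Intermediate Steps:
q = -1977/5 (q = (⅗)*(-659) = -1977/5 ≈ -395.40)
Q = -24 (Q = -8*3 = -24)
(o(29, -20/(-17) + 18/(-6)) - q) - Q = (31 - 1*(-1977/5)) - 1*(-24) = (31 + 1977/5) + 24 = 2132/5 + 24 = 2252/5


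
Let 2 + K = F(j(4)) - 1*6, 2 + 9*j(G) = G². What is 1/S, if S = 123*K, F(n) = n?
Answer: -3/2378 ≈ -0.0012616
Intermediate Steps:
j(G) = -2/9 + G²/9
K = -58/9 (K = -2 + ((-2/9 + (⅑)*4²) - 1*6) = -2 + ((-2/9 + (⅑)*16) - 6) = -2 + ((-2/9 + 16/9) - 6) = -2 + (14/9 - 6) = -2 - 40/9 = -58/9 ≈ -6.4444)
S = -2378/3 (S = 123*(-58/9) = -2378/3 ≈ -792.67)
1/S = 1/(-2378/3) = -3/2378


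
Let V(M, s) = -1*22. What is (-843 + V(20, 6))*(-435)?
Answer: 376275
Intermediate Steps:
V(M, s) = -22
(-843 + V(20, 6))*(-435) = (-843 - 22)*(-435) = -865*(-435) = 376275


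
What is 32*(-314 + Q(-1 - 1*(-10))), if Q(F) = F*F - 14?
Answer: -7904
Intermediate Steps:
Q(F) = -14 + F**2 (Q(F) = F**2 - 14 = -14 + F**2)
32*(-314 + Q(-1 - 1*(-10))) = 32*(-314 + (-14 + (-1 - 1*(-10))**2)) = 32*(-314 + (-14 + (-1 + 10)**2)) = 32*(-314 + (-14 + 9**2)) = 32*(-314 + (-14 + 81)) = 32*(-314 + 67) = 32*(-247) = -7904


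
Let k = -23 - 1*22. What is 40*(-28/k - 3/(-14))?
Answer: 2108/63 ≈ 33.460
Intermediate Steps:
k = -45 (k = -23 - 22 = -45)
40*(-28/k - 3/(-14)) = 40*(-28/(-45) - 3/(-14)) = 40*(-28*(-1/45) - 3*(-1/14)) = 40*(28/45 + 3/14) = 40*(527/630) = 2108/63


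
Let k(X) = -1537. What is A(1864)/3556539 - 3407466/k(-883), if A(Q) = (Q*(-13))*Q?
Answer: 12049361815598/5466400443 ≈ 2204.3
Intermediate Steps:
A(Q) = -13*Q² (A(Q) = (-13*Q)*Q = -13*Q²)
A(1864)/3556539 - 3407466/k(-883) = -13*1864²/3556539 - 3407466/(-1537) = -13*3474496*(1/3556539) - 3407466*(-1/1537) = -45168448*1/3556539 + 3407466/1537 = -45168448/3556539 + 3407466/1537 = 12049361815598/5466400443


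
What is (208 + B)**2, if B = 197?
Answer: 164025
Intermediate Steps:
(208 + B)**2 = (208 + 197)**2 = 405**2 = 164025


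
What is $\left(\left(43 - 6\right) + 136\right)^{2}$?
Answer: $29929$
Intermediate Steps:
$\left(\left(43 - 6\right) + 136\right)^{2} = \left(37 + 136\right)^{2} = 173^{2} = 29929$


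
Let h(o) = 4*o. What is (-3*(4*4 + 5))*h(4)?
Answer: -1008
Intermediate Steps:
(-3*(4*4 + 5))*h(4) = (-3*(4*4 + 5))*(4*4) = -3*(16 + 5)*16 = -3*21*16 = -63*16 = -1008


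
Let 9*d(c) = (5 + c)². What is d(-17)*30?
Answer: 480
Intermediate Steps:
d(c) = (5 + c)²/9
d(-17)*30 = ((5 - 17)²/9)*30 = ((⅑)*(-12)²)*30 = ((⅑)*144)*30 = 16*30 = 480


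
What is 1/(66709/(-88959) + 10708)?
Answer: 88959/952506263 ≈ 9.3395e-5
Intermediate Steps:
1/(66709/(-88959) + 10708) = 1/(66709*(-1/88959) + 10708) = 1/(-66709/88959 + 10708) = 1/(952506263/88959) = 88959/952506263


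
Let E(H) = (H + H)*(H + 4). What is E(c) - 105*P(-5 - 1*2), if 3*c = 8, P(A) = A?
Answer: 6935/9 ≈ 770.56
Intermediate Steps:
c = 8/3 (c = (1/3)*8 = 8/3 ≈ 2.6667)
E(H) = 2*H*(4 + H) (E(H) = (2*H)*(4 + H) = 2*H*(4 + H))
E(c) - 105*P(-5 - 1*2) = 2*(8/3)*(4 + 8/3) - 105*(-5 - 1*2) = 2*(8/3)*(20/3) - 105*(-5 - 2) = 320/9 - 105*(-7) = 320/9 + 735 = 6935/9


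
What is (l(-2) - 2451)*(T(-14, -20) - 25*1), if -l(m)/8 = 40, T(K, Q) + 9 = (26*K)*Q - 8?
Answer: -20056498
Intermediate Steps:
T(K, Q) = -17 + 26*K*Q (T(K, Q) = -9 + ((26*K)*Q - 8) = -9 + (26*K*Q - 8) = -9 + (-8 + 26*K*Q) = -17 + 26*K*Q)
l(m) = -320 (l(m) = -8*40 = -320)
(l(-2) - 2451)*(T(-14, -20) - 25*1) = (-320 - 2451)*((-17 + 26*(-14)*(-20)) - 25*1) = -2771*((-17 + 7280) - 25) = -2771*(7263 - 25) = -2771*7238 = -20056498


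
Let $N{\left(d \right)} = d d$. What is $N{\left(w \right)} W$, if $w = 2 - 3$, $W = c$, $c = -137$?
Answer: $-137$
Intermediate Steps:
$W = -137$
$w = -1$ ($w = 2 - 3 = -1$)
$N{\left(d \right)} = d^{2}$
$N{\left(w \right)} W = \left(-1\right)^{2} \left(-137\right) = 1 \left(-137\right) = -137$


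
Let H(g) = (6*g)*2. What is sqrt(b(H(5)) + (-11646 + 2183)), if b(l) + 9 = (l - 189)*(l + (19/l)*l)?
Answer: 53*I*sqrt(7) ≈ 140.22*I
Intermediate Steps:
H(g) = 12*g
b(l) = -9 + (-189 + l)*(19 + l) (b(l) = -9 + (l - 189)*(l + (19/l)*l) = -9 + (-189 + l)*(l + 19) = -9 + (-189 + l)*(19 + l))
sqrt(b(H(5)) + (-11646 + 2183)) = sqrt((-3600 + (12*5)**2 - 2040*5) + (-11646 + 2183)) = sqrt((-3600 + 60**2 - 170*60) - 9463) = sqrt((-3600 + 3600 - 10200) - 9463) = sqrt(-10200 - 9463) = sqrt(-19663) = 53*I*sqrt(7)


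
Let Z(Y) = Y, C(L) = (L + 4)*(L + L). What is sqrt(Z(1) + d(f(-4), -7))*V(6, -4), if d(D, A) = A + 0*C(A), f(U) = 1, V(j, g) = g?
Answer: -4*I*sqrt(6) ≈ -9.798*I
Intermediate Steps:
C(L) = 2*L*(4 + L) (C(L) = (4 + L)*(2*L) = 2*L*(4 + L))
d(D, A) = A (d(D, A) = A + 0*(2*A*(4 + A)) = A + 0 = A)
sqrt(Z(1) + d(f(-4), -7))*V(6, -4) = sqrt(1 - 7)*(-4) = sqrt(-6)*(-4) = (I*sqrt(6))*(-4) = -4*I*sqrt(6)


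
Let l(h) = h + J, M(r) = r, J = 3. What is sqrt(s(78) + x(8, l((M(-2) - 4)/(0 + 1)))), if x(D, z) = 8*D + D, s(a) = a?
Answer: 5*sqrt(6) ≈ 12.247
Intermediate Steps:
l(h) = 3 + h (l(h) = h + 3 = 3 + h)
x(D, z) = 9*D
sqrt(s(78) + x(8, l((M(-2) - 4)/(0 + 1)))) = sqrt(78 + 9*8) = sqrt(78 + 72) = sqrt(150) = 5*sqrt(6)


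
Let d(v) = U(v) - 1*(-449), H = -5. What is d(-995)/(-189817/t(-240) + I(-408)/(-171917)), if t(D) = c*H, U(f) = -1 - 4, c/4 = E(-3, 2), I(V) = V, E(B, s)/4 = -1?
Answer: -6106491840/32632736549 ≈ -0.18713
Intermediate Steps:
E(B, s) = -4 (E(B, s) = 4*(-1) = -4)
c = -16 (c = 4*(-4) = -16)
U(f) = -5
t(D) = 80 (t(D) = -16*(-5) = 80)
d(v) = 444 (d(v) = -5 - 1*(-449) = -5 + 449 = 444)
d(-995)/(-189817/t(-240) + I(-408)/(-171917)) = 444/(-189817/80 - 408/(-171917)) = 444/(-189817*1/80 - 408*(-1/171917)) = 444/(-189817/80 + 408/171917) = 444/(-32632736549/13753360) = 444*(-13753360/32632736549) = -6106491840/32632736549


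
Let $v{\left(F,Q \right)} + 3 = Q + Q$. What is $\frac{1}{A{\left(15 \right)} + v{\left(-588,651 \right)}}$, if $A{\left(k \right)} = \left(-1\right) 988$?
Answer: $\frac{1}{311} \approx 0.0032154$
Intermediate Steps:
$v{\left(F,Q \right)} = -3 + 2 Q$ ($v{\left(F,Q \right)} = -3 + \left(Q + Q\right) = -3 + 2 Q$)
$A{\left(k \right)} = -988$
$\frac{1}{A{\left(15 \right)} + v{\left(-588,651 \right)}} = \frac{1}{-988 + \left(-3 + 2 \cdot 651\right)} = \frac{1}{-988 + \left(-3 + 1302\right)} = \frac{1}{-988 + 1299} = \frac{1}{311}$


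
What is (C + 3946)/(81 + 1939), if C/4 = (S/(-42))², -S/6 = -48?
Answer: 20257/9898 ≈ 2.0466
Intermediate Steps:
S = 288 (S = -6*(-48) = 288)
C = 9216/49 (C = 4*(288/(-42))² = 4*(288*(-1/42))² = 4*(-48/7)² = 4*(2304/49) = 9216/49 ≈ 188.08)
(C + 3946)/(81 + 1939) = (9216/49 + 3946)/(81 + 1939) = (202570/49)/2020 = (202570/49)*(1/2020) = 20257/9898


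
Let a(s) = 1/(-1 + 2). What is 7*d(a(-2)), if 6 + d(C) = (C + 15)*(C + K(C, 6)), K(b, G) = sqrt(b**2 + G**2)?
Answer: 70 + 112*sqrt(37) ≈ 751.27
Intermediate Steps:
a(s) = 1 (a(s) = 1/1 = 1)
K(b, G) = sqrt(G**2 + b**2)
d(C) = -6 + (15 + C)*(C + sqrt(36 + C**2)) (d(C) = -6 + (C + 15)*(C + sqrt(6**2 + C**2)) = -6 + (15 + C)*(C + sqrt(36 + C**2)))
7*d(a(-2)) = 7*(-6 + 1**2 + 15*1 + 15*sqrt(36 + 1**2) + 1*sqrt(36 + 1**2)) = 7*(-6 + 1 + 15 + 15*sqrt(36 + 1) + 1*sqrt(36 + 1)) = 7*(-6 + 1 + 15 + 15*sqrt(37) + 1*sqrt(37)) = 7*(-6 + 1 + 15 + 15*sqrt(37) + sqrt(37)) = 7*(10 + 16*sqrt(37)) = 70 + 112*sqrt(37)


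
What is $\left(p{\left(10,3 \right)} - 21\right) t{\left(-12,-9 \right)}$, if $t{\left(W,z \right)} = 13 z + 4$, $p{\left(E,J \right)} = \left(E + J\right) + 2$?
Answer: $678$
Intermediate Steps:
$p{\left(E,J \right)} = 2 + E + J$
$t{\left(W,z \right)} = 4 + 13 z$
$\left(p{\left(10,3 \right)} - 21\right) t{\left(-12,-9 \right)} = \left(\left(2 + 10 + 3\right) - 21\right) \left(4 + 13 \left(-9\right)\right) = \left(15 - 21\right) \left(4 - 117\right) = \left(-6\right) \left(-113\right) = 678$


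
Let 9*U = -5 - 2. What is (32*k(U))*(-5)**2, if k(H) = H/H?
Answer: 800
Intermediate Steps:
U = -7/9 (U = (-5 - 2)/9 = (1/9)*(-7) = -7/9 ≈ -0.77778)
k(H) = 1
(32*k(U))*(-5)**2 = (32*1)*(-5)**2 = 32*25 = 800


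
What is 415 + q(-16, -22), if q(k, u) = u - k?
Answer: 409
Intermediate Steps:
415 + q(-16, -22) = 415 + (-22 - 1*(-16)) = 415 + (-22 + 16) = 415 - 6 = 409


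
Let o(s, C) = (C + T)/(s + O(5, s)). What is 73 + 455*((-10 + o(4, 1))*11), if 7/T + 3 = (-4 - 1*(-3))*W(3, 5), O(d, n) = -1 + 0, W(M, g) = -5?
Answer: -84939/2 ≈ -42470.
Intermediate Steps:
O(d, n) = -1
T = 7/2 (T = 7/(-3 + (-4 - 1*(-3))*(-5)) = 7/(-3 + (-4 + 3)*(-5)) = 7/(-3 - 1*(-5)) = 7/(-3 + 5) = 7/2 ≈ 3.5000)
o(s, C) = (7/2 + C)/(-1 + s) (o(s, C) = (C + 7/2)/(s - 1) = (7/2 + C)/(-1 + s))
73 + 455*((-10 + o(4, 1))*11) = 73 + 455*((-10 + (7/2 + 1)/(-1 + 4))*11) = 73 + 455*((-10 + (9/2)/3)*11) = 73 + 455*((-10 + (⅓)*(9/2))*11) = 73 + 455*((-10 + 3/2)*11) = 73 + 455*(-17/2*11) = 73 + 455*(-187/2) = 73 - 85085/2 = -84939/2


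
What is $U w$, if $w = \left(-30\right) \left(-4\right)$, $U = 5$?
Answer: $600$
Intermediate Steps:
$w = 120$
$U w = 5 \cdot 120 = 600$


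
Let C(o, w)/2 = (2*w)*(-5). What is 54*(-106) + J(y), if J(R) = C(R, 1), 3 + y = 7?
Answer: -5744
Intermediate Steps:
y = 4 (y = -3 + 7 = 4)
C(o, w) = -20*w (C(o, w) = 2*((2*w)*(-5)) = 2*(-10*w) = -20*w)
J(R) = -20 (J(R) = -20*1 = -20)
54*(-106) + J(y) = 54*(-106) - 20 = -5724 - 20 = -5744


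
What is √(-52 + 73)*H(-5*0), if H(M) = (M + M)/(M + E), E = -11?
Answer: 0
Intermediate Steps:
H(M) = 2*M/(-11 + M) (H(M) = (M + M)/(M - 11) = (2*M)/(-11 + M) = 2*M/(-11 + M))
√(-52 + 73)*H(-5*0) = √(-52 + 73)*(2*(-5*0)/(-11 - 5*0)) = √21*(2*0/(-11 + 0)) = √21*(2*0/(-11)) = √21*(2*0*(-1/11)) = √21*0 = 0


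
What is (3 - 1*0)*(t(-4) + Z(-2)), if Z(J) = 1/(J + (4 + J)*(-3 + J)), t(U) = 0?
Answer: -¼ ≈ -0.25000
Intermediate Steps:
Z(J) = 1/(J + (-3 + J)*(4 + J))
(3 - 1*0)*(t(-4) + Z(-2)) = (3 - 1*0)*(0 + 1/(-12 + (-2)² + 2*(-2))) = (3 + 0)*(0 + 1/(-12 + 4 - 4)) = 3*(0 + 1/(-12)) = 3*(0 - 1/12) = 3*(-1/12) = -¼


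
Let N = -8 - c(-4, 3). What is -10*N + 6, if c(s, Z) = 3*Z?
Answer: 176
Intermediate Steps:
N = -17 (N = -8 - 3*3 = -8 - 1*9 = -8 - 9 = -17)
-10*N + 6 = -10*(-17) + 6 = 170 + 6 = 176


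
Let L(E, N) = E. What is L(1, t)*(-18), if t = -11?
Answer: -18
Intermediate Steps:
L(1, t)*(-18) = 1*(-18) = -18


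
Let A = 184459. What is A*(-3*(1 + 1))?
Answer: -1106754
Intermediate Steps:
A*(-3*(1 + 1)) = 184459*(-3*(1 + 1)) = 184459*(-3*2) = 184459*(-6) = -1106754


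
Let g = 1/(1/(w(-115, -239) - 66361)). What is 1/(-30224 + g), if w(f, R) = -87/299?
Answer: -299/28879002 ≈ -1.0354e-5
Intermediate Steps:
w(f, R) = -87/299 (w(f, R) = -87*1/299 = -87/299)
g = -19842026/299 (g = 1/(1/(-87/299 - 66361)) = 1/(1/(-19842026/299)) = 1/(-299/19842026) = -19842026/299 ≈ -66361.)
1/(-30224 + g) = 1/(-30224 - 19842026/299) = 1/(-28879002/299) = -299/28879002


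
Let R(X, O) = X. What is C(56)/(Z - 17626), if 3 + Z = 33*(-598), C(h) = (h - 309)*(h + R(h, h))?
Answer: 28336/37363 ≈ 0.75840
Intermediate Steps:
C(h) = 2*h*(-309 + h) (C(h) = (h - 309)*(h + h) = (-309 + h)*(2*h) = 2*h*(-309 + h))
Z = -19737 (Z = -3 + 33*(-598) = -3 - 19734 = -19737)
C(56)/(Z - 17626) = (2*56*(-309 + 56))/(-19737 - 17626) = (2*56*(-253))/(-37363) = -28336*(-1/37363) = 28336/37363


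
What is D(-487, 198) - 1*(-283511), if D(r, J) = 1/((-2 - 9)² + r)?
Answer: 103765025/366 ≈ 2.8351e+5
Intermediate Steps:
D(r, J) = 1/(121 + r) (D(r, J) = 1/((-11)² + r) = 1/(121 + r))
D(-487, 198) - 1*(-283511) = 1/(121 - 487) - 1*(-283511) = 1/(-366) + 283511 = -1/366 + 283511 = 103765025/366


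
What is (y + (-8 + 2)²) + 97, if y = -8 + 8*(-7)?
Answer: 69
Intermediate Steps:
y = -64 (y = -8 - 56 = -64)
(y + (-8 + 2)²) + 97 = (-64 + (-8 + 2)²) + 97 = (-64 + (-6)²) + 97 = (-64 + 36) + 97 = -28 + 97 = 69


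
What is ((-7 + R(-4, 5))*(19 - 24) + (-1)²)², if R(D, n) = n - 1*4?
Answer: 961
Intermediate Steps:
R(D, n) = -4 + n (R(D, n) = n - 4 = -4 + n)
((-7 + R(-4, 5))*(19 - 24) + (-1)²)² = ((-7 + (-4 + 5))*(19 - 24) + (-1)²)² = ((-7 + 1)*(-5) + 1)² = (-6*(-5) + 1)² = (30 + 1)² = 31² = 961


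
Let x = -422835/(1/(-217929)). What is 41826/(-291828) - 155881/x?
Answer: -642371350492343/4481894847880170 ≈ -0.14333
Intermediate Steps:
x = 92148008715 (x = -422835/(-1/217929) = -422835*(-217929) = 92148008715)
41826/(-291828) - 155881/x = 41826/(-291828) - 155881/92148008715 = 41826*(-1/291828) - 155881*1/92148008715 = -6971/48638 - 155881/92148008715 = -642371350492343/4481894847880170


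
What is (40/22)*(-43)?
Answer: -860/11 ≈ -78.182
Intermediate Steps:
(40/22)*(-43) = ((1/22)*40)*(-43) = (20/11)*(-43) = -860/11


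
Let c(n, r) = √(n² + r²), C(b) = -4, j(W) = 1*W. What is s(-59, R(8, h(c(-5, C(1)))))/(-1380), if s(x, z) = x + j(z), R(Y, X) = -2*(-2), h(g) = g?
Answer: 11/276 ≈ 0.039855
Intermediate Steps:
j(W) = W
R(Y, X) = 4
s(x, z) = x + z
s(-59, R(8, h(c(-5, C(1)))))/(-1380) = (-59 + 4)/(-1380) = -55*(-1/1380) = 11/276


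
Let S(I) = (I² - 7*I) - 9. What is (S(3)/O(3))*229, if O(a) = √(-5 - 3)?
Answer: 4809*I*√2/4 ≈ 1700.2*I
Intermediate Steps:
S(I) = -9 + I² - 7*I
O(a) = 2*I*√2 (O(a) = √(-8) = 2*I*√2)
(S(3)/O(3))*229 = ((-9 + 3² - 7*3)/((2*I*√2)))*229 = ((-9 + 9 - 21)*(-I*√2/4))*229 = -(-21)*I*√2/4*229 = (21*I*√2/4)*229 = 4809*I*√2/4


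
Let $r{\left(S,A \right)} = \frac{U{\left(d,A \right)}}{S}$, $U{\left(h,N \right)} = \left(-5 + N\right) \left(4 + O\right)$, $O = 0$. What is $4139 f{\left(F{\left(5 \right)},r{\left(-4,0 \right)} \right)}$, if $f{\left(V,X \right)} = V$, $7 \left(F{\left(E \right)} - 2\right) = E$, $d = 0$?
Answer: $\frac{78641}{7} \approx 11234.0$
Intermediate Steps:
$F{\left(E \right)} = 2 + \frac{E}{7}$
$U{\left(h,N \right)} = -20 + 4 N$ ($U{\left(h,N \right)} = \left(-5 + N\right) \left(4 + 0\right) = \left(-5 + N\right) 4 = -20 + 4 N$)
$r{\left(S,A \right)} = \frac{-20 + 4 A}{S}$
$4139 f{\left(F{\left(5 \right)},r{\left(-4,0 \right)} \right)} = 4139 \left(2 + \frac{1}{7} \cdot 5\right) = 4139 \left(2 + \frac{5}{7}\right) = 4139 \cdot \frac{19}{7} = \frac{78641}{7}$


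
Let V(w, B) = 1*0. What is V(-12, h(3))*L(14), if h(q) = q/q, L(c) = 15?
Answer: 0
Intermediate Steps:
h(q) = 1
V(w, B) = 0
V(-12, h(3))*L(14) = 0*15 = 0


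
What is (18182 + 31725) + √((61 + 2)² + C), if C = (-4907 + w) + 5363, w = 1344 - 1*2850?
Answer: 49907 + √2919 ≈ 49961.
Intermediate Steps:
w = -1506 (w = 1344 - 2850 = -1506)
C = -1050 (C = (-4907 - 1506) + 5363 = -6413 + 5363 = -1050)
(18182 + 31725) + √((61 + 2)² + C) = (18182 + 31725) + √((61 + 2)² - 1050) = 49907 + √(63² - 1050) = 49907 + √(3969 - 1050) = 49907 + √2919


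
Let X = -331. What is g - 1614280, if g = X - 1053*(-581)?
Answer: -1002818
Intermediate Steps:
g = 611462 (g = -331 - 1053*(-581) = -331 + 611793 = 611462)
g - 1614280 = 611462 - 1614280 = -1002818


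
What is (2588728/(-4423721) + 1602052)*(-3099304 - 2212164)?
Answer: -37642525022535409552/4423721 ≈ -8.5092e+12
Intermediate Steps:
(2588728/(-4423721) + 1602052)*(-3099304 - 2212164) = (2588728*(-1/4423721) + 1602052)*(-5311468) = (-2588728/4423721 + 1602052)*(-5311468) = (7087028486764/4423721)*(-5311468) = -37642525022535409552/4423721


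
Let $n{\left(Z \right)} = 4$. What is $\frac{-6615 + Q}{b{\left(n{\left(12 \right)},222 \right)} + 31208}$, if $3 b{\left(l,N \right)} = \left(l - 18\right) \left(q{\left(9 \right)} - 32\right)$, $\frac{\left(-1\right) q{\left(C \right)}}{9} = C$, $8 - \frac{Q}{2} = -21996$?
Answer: $\frac{112179}{95206} \approx 1.1783$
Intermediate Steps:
$Q = 44008$ ($Q = 16 - -43992 = 16 + 43992 = 44008$)
$q{\left(C \right)} = - 9 C$
$b{\left(l,N \right)} = 678 - \frac{113 l}{3}$ ($b{\left(l,N \right)} = \frac{\left(l - 18\right) \left(\left(-9\right) 9 - 32\right)}{3} = \frac{\left(-18 + l\right) \left(-81 - 32\right)}{3} = \frac{\left(-18 + l\right) \left(-113\right)}{3} = \frac{2034 - 113 l}{3} = 678 - \frac{113 l}{3}$)
$\frac{-6615 + Q}{b{\left(n{\left(12 \right)},222 \right)} + 31208} = \frac{-6615 + 44008}{\left(678 - \frac{452}{3}\right) + 31208} = \frac{37393}{\left(678 - \frac{452}{3}\right) + 31208} = \frac{37393}{\frac{1582}{3} + 31208} = \frac{37393}{\frac{95206}{3}} = 37393 \cdot \frac{3}{95206} = \frac{112179}{95206}$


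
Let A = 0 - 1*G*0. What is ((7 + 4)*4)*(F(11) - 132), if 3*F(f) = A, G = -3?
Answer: -5808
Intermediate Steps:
A = 0 (A = 0 - 1*(-3)*0 = 0 - (-3)*0 = 0 - 1*0 = 0 + 0 = 0)
F(f) = 0 (F(f) = (1/3)*0 = 0)
((7 + 4)*4)*(F(11) - 132) = ((7 + 4)*4)*(0 - 132) = (11*4)*(-132) = 44*(-132) = -5808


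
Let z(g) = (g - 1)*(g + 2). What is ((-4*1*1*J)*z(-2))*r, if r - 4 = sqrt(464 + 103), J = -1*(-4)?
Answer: 0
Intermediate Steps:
J = 4
z(g) = (-1 + g)*(2 + g)
r = 4 + 9*sqrt(7) (r = 4 + sqrt(464 + 103) = 4 + sqrt(567) = 4 + 9*sqrt(7) ≈ 27.812)
((-4*1*1*J)*z(-2))*r = ((-4*1*1*4)*(-2 - 2 + (-2)**2))*(4 + 9*sqrt(7)) = ((-4*4)*(-2 - 2 + 4))*(4 + 9*sqrt(7)) = (-4*4*0)*(4 + 9*sqrt(7)) = (-16*0)*(4 + 9*sqrt(7)) = 0*(4 + 9*sqrt(7)) = 0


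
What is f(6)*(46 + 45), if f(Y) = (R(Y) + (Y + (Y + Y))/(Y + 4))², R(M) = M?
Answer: 138411/25 ≈ 5536.4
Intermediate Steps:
f(Y) = (Y + 3*Y/(4 + Y))² (f(Y) = (Y + (Y + (Y + Y))/(Y + 4))² = (Y + (Y + 2*Y)/(4 + Y))² = (Y + (3*Y)/(4 + Y))² = (Y + 3*Y/(4 + Y))²)
f(6)*(46 + 45) = (6²*(7 + 6)²/(4 + 6)²)*(46 + 45) = (36*13²/10²)*91 = (36*(1/100)*169)*91 = (1521/25)*91 = 138411/25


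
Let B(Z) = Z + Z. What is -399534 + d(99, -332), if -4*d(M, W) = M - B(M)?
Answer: -1598037/4 ≈ -3.9951e+5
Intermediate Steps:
B(Z) = 2*Z
d(M, W) = M/4 (d(M, W) = -(M - 2*M)/4 = -(-1)*M/4 = M/4)
-399534 + d(99, -332) = -399534 + (¼)*99 = -399534 + 99/4 = -1598037/4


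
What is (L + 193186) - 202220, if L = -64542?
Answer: -73576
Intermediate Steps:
(L + 193186) - 202220 = (-64542 + 193186) - 202220 = 128644 - 202220 = -73576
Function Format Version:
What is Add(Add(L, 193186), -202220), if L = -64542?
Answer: -73576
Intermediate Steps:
Add(Add(L, 193186), -202220) = Add(Add(-64542, 193186), -202220) = Add(128644, -202220) = -73576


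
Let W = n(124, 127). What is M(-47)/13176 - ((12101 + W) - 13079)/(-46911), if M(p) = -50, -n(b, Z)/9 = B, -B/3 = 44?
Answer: 70235/103016556 ≈ 0.00068178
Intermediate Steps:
B = -132 (B = -3*44 = -132)
n(b, Z) = 1188 (n(b, Z) = -9*(-132) = 1188)
W = 1188
M(-47)/13176 - ((12101 + W) - 13079)/(-46911) = -50/13176 - ((12101 + 1188) - 13079)/(-46911) = -50*1/13176 - (13289 - 13079)*(-1/46911) = -25/6588 - 1*210*(-1/46911) = -25/6588 - 210*(-1/46911) = -25/6588 + 70/15637 = 70235/103016556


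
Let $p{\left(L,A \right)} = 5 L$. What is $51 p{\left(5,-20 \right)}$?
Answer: $1275$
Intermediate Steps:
$51 p{\left(5,-20 \right)} = 51 \cdot 5 \cdot 5 = 51 \cdot 25 = 1275$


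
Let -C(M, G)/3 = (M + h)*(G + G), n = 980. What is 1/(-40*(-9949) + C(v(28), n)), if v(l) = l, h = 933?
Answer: -1/5252720 ≈ -1.9038e-7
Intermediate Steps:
C(M, G) = -6*G*(933 + M) (C(M, G) = -3*(M + 933)*(G + G) = -3*(933 + M)*2*G = -6*G*(933 + M))
1/(-40*(-9949) + C(v(28), n)) = 1/(-40*(-9949) - 6*980*(933 + 28)) = 1/(397960 - 6*980*961) = 1/(397960 - 5650680) = 1/(-5252720) = -1/5252720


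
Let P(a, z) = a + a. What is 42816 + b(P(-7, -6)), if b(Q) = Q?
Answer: 42802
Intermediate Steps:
P(a, z) = 2*a
42816 + b(P(-7, -6)) = 42816 + 2*(-7) = 42816 - 14 = 42802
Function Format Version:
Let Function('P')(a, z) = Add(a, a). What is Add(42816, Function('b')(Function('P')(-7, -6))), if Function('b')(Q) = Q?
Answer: 42802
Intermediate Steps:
Function('P')(a, z) = Mul(2, a)
Add(42816, Function('b')(Function('P')(-7, -6))) = Add(42816, Mul(2, -7)) = Add(42816, -14) = 42802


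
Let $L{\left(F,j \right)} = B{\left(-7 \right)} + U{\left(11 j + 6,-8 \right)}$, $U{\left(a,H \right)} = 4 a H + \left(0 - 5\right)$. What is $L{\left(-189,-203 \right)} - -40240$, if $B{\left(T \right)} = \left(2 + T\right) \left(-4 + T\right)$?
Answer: $111554$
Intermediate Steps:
$B{\left(T \right)} = \left(-4 + T\right) \left(2 + T\right)$
$U{\left(a,H \right)} = -5 + 4 H a$ ($U{\left(a,H \right)} = 4 H a - 5 = -5 + 4 H a$)
$L{\left(F,j \right)} = -142 - 352 j$ ($L{\left(F,j \right)} = \left(-8 + \left(-7\right)^{2} - -14\right) - \left(5 + 32 \left(11 j + 6\right)\right) = \left(-8 + 49 + 14\right) - \left(5 + 32 \left(6 + 11 j\right)\right) = 55 - \left(197 + 352 j\right) = -142 - 352 j$)
$L{\left(-189,-203 \right)} - -40240 = \left(-142 - -71456\right) - -40240 = \left(-142 + 71456\right) + 40240 = 71314 + 40240 = 111554$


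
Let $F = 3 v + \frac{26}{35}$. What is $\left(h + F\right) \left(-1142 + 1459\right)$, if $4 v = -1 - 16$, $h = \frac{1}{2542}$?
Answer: $- \frac{677264477}{177940} \approx -3806.1$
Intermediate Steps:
$h = \frac{1}{2542} \approx 0.00039339$
$v = - \frac{17}{4}$ ($v = \frac{-1 - 16}{4} = \frac{1}{4} \left(-17\right) = - \frac{17}{4} \approx -4.25$)
$F = - \frac{1681}{140}$ ($F = 3 \left(- \frac{17}{4}\right) + \frac{26}{35} = - \frac{51}{4} + 26 \cdot \frac{1}{35} = - \frac{51}{4} + \frac{26}{35} = - \frac{1681}{140} \approx -12.007$)
$\left(h + F\right) \left(-1142 + 1459\right) = \left(\frac{1}{2542} - \frac{1681}{140}\right) \left(-1142 + 1459\right) = \left(- \frac{2136481}{177940}\right) 317 = - \frac{677264477}{177940}$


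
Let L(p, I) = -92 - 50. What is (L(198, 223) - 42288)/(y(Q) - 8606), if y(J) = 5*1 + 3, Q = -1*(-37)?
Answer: 21215/4299 ≈ 4.9349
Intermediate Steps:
L(p, I) = -142
Q = 37
y(J) = 8 (y(J) = 5 + 3 = 8)
(L(198, 223) - 42288)/(y(Q) - 8606) = (-142 - 42288)/(8 - 8606) = -42430/(-8598) = -42430*(-1/8598) = 21215/4299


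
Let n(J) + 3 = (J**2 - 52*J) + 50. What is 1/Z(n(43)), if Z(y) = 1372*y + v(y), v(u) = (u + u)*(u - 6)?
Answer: -1/231200 ≈ -4.3253e-6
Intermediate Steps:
v(u) = 2*u*(-6 + u) (v(u) = (2*u)*(-6 + u) = 2*u*(-6 + u))
n(J) = 47 + J**2 - 52*J (n(J) = -3 + ((J**2 - 52*J) + 50) = -3 + (50 + J**2 - 52*J) = 47 + J**2 - 52*J)
Z(y) = 1372*y + 2*y*(-6 + y)
1/Z(n(43)) = 1/(2*(47 + 43**2 - 52*43)*(680 + (47 + 43**2 - 52*43))) = 1/(2*(47 + 1849 - 2236)*(680 + (47 + 1849 - 2236))) = 1/(2*(-340)*(680 - 340)) = 1/(2*(-340)*340) = 1/(-231200) = -1/231200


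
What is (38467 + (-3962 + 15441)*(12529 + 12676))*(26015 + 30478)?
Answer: 16347190836366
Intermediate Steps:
(38467 + (-3962 + 15441)*(12529 + 12676))*(26015 + 30478) = (38467 + 11479*25205)*56493 = (38467 + 289328195)*56493 = 289366662*56493 = 16347190836366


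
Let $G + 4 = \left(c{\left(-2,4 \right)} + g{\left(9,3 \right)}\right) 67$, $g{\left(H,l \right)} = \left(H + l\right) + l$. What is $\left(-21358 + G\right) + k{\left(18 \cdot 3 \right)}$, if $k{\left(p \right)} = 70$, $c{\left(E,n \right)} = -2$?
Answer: $-20421$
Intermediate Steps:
$g{\left(H,l \right)} = H + 2 l$
$G = 867$ ($G = -4 + \left(-2 + \left(9 + 2 \cdot 3\right)\right) 67 = -4 + \left(-2 + \left(9 + 6\right)\right) 67 = -4 + \left(-2 + 15\right) 67 = -4 + 13 \cdot 67 = -4 + 871 = 867$)
$\left(-21358 + G\right) + k{\left(18 \cdot 3 \right)} = \left(-21358 + 867\right) + 70 = -20491 + 70 = -20421$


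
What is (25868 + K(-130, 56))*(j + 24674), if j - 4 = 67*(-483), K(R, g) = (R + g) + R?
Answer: -197176512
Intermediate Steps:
K(R, g) = g + 2*R
j = -32357 (j = 4 + 67*(-483) = 4 - 32361 = -32357)
(25868 + K(-130, 56))*(j + 24674) = (25868 + (56 + 2*(-130)))*(-32357 + 24674) = (25868 + (56 - 260))*(-7683) = (25868 - 204)*(-7683) = 25664*(-7683) = -197176512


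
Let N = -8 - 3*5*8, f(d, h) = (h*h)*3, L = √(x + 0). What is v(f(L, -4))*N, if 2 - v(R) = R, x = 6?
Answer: 5888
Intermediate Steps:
L = √6 (L = √(6 + 0) = √6 ≈ 2.4495)
f(d, h) = 3*h² (f(d, h) = h²*3 = 3*h²)
N = -128 (N = -8 - 15*8 = -8 - 120 = -128)
v(R) = 2 - R
v(f(L, -4))*N = (2 - 3*(-4)²)*(-128) = (2 - 3*16)*(-128) = (2 - 1*48)*(-128) = (2 - 48)*(-128) = -46*(-128) = 5888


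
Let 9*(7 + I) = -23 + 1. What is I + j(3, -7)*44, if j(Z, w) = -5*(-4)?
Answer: 7835/9 ≈ 870.56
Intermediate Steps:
j(Z, w) = 20
I = -85/9 (I = -7 + (-23 + 1)/9 = -7 + (⅑)*(-22) = -7 - 22/9 = -85/9 ≈ -9.4444)
I + j(3, -7)*44 = -85/9 + 20*44 = -85/9 + 880 = 7835/9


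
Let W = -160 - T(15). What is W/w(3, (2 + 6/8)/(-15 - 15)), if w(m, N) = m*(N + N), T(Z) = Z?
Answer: 3500/11 ≈ 318.18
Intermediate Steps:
W = -175 (W = -160 - 1*15 = -160 - 15 = -175)
w(m, N) = 2*N*m (w(m, N) = m*(2*N) = 2*N*m)
W/w(3, (2 + 6/8)/(-15 - 15)) = -175*(-15 - 15)/(6*(2 + 6/8)) = -175*(-5/(2 + 6*(⅛))) = -175*(-5/(2 + ¾)) = -175/(2*((11/4)*(-1/30))*3) = -175/(2*(-11/120)*3) = -175/(-11/20) = -175*(-20/11) = 3500/11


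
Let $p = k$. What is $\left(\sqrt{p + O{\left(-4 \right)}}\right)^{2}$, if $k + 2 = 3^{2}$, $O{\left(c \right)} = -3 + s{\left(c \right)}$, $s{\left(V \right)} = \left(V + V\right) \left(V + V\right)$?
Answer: $68$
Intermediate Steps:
$s{\left(V \right)} = 4 V^{2}$ ($s{\left(V \right)} = 2 V 2 V = 4 V^{2}$)
$O{\left(c \right)} = -3 + 4 c^{2}$
$k = 7$ ($k = -2 + 3^{2} = -2 + 9 = 7$)
$p = 7$
$\left(\sqrt{p + O{\left(-4 \right)}}\right)^{2} = \left(\sqrt{7 - \left(3 - 4 \left(-4\right)^{2}\right)}\right)^{2} = \left(\sqrt{7 + \left(-3 + 4 \cdot 16\right)}\right)^{2} = \left(\sqrt{7 + \left(-3 + 64\right)}\right)^{2} = \left(\sqrt{7 + 61}\right)^{2} = \left(\sqrt{68}\right)^{2} = \left(2 \sqrt{17}\right)^{2} = 68$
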